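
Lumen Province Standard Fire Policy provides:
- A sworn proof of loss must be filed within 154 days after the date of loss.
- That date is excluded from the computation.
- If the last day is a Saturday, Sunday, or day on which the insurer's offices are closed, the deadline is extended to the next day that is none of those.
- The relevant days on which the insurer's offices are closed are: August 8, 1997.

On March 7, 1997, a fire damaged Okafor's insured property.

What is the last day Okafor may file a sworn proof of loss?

154 days after March 7, 1997 is August 8, 1997.
August 8, 1997 is a listed holiday; August 9, 1997 is Saturday; August 10, 1997 is Sunday. The next qualifying day is August 11, 1997.

August 11, 1997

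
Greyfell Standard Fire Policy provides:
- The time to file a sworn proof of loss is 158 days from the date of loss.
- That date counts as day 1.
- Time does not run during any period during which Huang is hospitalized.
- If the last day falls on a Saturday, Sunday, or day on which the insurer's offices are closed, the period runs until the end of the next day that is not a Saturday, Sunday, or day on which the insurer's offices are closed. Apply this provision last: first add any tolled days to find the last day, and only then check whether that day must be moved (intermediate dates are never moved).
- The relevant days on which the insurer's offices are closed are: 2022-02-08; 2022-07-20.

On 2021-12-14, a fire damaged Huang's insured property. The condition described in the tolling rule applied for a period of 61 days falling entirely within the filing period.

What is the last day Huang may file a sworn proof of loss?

Counting 2021-12-14 as day 1, day 158 is May 20, 2022.
Tolling adds 61 days: May 20, 2022 + 61 days = July 20, 2022.
July 20, 2022 is a listed holiday. The next qualifying day is July 21, 2022.

July 21, 2022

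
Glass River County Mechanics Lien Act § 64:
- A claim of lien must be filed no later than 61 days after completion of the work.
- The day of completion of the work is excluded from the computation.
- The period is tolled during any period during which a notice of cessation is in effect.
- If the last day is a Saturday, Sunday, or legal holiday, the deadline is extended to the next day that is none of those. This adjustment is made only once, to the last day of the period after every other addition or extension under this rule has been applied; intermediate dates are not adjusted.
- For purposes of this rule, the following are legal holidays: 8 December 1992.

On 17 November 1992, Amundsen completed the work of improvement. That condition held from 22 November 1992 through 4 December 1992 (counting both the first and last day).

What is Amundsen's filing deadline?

February 1, 1993

61 days after 17 November 1992 is January 17, 1993.
From November 22, 1992 through December 4, 1992 inclusive is 13 days; tolling adds 13 days: January 17, 1993 + 13 days = January 30, 1993.
January 30, 1993 is Saturday; January 31, 1993 is Sunday. The next qualifying day is February 1, 1993.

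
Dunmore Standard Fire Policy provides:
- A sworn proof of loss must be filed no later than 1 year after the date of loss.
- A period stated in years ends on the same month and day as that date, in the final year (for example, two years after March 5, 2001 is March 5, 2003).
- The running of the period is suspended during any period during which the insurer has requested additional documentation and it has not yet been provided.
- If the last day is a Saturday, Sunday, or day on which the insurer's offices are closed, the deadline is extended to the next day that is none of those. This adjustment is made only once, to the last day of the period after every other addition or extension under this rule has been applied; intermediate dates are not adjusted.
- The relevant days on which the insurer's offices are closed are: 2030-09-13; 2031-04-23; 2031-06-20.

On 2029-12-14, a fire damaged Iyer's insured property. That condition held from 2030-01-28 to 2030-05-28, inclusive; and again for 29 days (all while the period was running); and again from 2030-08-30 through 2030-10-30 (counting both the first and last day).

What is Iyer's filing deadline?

July 14, 2031

1 year after 2029-12-14 is December 14, 2030.
From January 28, 2030 through May 28, 2030 inclusive is 121 days; tolling adds 121 days: December 14, 2030 + 121 days = April 14, 2031.
Tolling adds 29 days: April 14, 2031 + 29 days = May 13, 2031.
From August 30, 2030 through October 30, 2030 inclusive is 62 days; tolling adds 62 days: May 13, 2031 + 62 days = July 14, 2031.
July 14, 2031 is a Monday and not a day on which the insurer's offices are closed, so no extension applies.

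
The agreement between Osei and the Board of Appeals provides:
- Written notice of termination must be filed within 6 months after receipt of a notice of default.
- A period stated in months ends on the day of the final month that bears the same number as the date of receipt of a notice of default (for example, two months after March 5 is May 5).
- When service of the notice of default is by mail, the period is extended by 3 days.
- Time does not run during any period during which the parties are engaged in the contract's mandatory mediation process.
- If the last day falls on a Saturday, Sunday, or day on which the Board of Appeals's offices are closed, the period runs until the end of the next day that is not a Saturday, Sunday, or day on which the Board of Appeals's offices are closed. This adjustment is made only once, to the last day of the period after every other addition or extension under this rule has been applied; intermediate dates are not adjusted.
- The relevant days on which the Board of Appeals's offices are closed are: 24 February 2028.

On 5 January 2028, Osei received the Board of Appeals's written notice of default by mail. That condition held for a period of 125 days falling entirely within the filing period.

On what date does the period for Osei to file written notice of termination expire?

6 months after 5 January 2028 is July 5, 2028.
Service was by mail, adding 3 days: July 5, 2028 + 3 days = July 8, 2028.
Tolling adds 125 days: July 8, 2028 + 125 days = November 10, 2028.
November 10, 2028 is a Friday and not a day on which the Board of Appeals's offices are closed, so no extension applies.

November 10, 2028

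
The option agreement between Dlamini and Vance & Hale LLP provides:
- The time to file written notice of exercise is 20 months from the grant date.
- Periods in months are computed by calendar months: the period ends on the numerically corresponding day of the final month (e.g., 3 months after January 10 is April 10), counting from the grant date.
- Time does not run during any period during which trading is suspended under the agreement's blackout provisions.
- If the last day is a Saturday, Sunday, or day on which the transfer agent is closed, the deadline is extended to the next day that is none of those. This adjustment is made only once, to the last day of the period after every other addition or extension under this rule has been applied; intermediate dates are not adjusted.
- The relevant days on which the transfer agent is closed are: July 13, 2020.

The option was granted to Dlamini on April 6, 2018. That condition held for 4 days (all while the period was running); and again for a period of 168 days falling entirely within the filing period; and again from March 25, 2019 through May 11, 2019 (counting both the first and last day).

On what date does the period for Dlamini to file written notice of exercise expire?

July 14, 2020

20 months after April 6, 2018 is December 6, 2019.
Tolling adds 4 days: December 6, 2019 + 4 days = December 10, 2019.
Tolling adds 168 days: December 10, 2019 + 168 days = May 26, 2020.
From March 25, 2019 through May 11, 2019 inclusive is 48 days; tolling adds 48 days: May 26, 2020 + 48 days = July 13, 2020.
July 13, 2020 is a listed holiday. The next qualifying day is July 14, 2020.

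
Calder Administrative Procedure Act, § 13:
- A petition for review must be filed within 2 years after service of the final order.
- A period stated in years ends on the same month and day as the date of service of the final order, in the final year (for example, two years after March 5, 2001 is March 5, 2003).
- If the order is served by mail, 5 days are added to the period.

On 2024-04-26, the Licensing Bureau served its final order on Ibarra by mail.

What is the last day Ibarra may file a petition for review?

May 1, 2026

2 years after 2024-04-26 is April 26, 2026.
Service was by mail, adding 5 days: April 26, 2026 + 5 days = May 1, 2026.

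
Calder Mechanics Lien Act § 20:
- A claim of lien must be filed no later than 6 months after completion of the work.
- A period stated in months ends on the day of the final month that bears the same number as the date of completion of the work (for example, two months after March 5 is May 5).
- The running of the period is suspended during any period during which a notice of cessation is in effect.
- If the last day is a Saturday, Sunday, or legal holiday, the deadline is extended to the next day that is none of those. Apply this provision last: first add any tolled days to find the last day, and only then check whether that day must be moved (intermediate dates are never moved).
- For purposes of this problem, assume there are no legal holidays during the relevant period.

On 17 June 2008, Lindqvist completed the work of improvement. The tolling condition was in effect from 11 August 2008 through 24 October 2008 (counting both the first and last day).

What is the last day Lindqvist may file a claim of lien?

6 months after 17 June 2008 is December 17, 2008.
From August 11, 2008 through October 24, 2008 inclusive is 75 days; tolling adds 75 days: December 17, 2008 + 75 days = March 2, 2009.
March 2, 2009 is a Monday and not a legal holiday, so no extension applies.

March 2, 2009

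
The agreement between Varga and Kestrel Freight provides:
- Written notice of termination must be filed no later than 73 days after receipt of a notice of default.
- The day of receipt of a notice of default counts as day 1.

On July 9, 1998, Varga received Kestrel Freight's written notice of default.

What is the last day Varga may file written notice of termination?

Counting July 9, 1998 as day 1, day 73 is September 19, 1998.

September 19, 1998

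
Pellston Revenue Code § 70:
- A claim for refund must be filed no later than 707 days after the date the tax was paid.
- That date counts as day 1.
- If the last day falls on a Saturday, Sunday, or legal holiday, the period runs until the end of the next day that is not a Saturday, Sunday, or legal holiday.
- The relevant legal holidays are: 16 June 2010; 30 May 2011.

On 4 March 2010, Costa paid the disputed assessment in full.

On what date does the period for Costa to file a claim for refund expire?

Counting 4 March 2010 as day 1, day 707 is February 8, 2012.
February 8, 2012 is a Wednesday and not a legal holiday, so no extension applies.

February 8, 2012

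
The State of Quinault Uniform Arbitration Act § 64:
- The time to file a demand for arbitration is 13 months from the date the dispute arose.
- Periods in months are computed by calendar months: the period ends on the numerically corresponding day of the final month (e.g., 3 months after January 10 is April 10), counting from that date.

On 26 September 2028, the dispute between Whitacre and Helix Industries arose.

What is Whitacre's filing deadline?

October 26, 2029

13 months after 26 September 2028 is October 26, 2029.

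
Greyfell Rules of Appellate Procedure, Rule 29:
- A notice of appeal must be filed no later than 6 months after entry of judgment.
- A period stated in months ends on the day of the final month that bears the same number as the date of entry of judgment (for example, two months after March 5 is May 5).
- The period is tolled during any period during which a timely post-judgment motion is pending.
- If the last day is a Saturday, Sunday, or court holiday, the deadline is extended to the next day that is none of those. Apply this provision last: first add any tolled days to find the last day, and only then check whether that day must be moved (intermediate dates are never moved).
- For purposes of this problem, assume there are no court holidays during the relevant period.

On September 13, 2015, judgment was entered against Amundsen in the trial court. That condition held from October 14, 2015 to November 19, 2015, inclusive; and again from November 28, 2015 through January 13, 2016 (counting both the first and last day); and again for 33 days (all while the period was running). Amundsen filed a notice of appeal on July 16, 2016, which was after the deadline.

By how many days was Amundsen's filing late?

8 days

6 months after September 13, 2015 is March 13, 2016.
From October 14, 2015 through November 19, 2015 inclusive is 37 days; tolling adds 37 days: March 13, 2016 + 37 days = April 19, 2016.
From November 28, 2015 through January 13, 2016 inclusive is 47 days; tolling adds 47 days: April 19, 2016 + 47 days = June 5, 2016.
Tolling adds 33 days: June 5, 2016 + 33 days = July 8, 2016.
July 8, 2016 is a Friday and not a court holiday, so no extension applies.
The deadline is July 8, 2016; from July 8, 2016 to July 16, 2016 is 8 days.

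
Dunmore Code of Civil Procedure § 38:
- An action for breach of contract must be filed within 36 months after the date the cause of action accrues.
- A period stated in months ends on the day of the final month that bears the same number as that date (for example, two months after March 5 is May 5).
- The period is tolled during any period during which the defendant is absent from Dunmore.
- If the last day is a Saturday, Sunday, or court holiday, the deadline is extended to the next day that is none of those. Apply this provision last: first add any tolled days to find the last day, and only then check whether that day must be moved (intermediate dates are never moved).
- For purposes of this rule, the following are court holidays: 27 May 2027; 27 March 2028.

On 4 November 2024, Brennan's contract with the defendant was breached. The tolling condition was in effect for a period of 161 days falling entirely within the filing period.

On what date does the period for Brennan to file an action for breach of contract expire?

36 months after 4 November 2024 is November 4, 2027.
Tolling adds 161 days: November 4, 2027 + 161 days = April 13, 2028.
April 13, 2028 is a Thursday and not a court holiday, so no extension applies.

April 13, 2028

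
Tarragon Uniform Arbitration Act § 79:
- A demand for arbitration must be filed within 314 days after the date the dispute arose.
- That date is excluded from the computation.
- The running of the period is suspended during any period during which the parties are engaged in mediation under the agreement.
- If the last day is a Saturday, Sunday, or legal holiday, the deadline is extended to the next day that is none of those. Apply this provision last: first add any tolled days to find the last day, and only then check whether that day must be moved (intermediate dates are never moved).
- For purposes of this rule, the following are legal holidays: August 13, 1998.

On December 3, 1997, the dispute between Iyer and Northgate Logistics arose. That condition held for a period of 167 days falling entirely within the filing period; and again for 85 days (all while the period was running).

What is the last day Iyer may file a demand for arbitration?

314 days after December 3, 1997 is October 13, 1998.
Tolling adds 167 days: October 13, 1998 + 167 days = March 29, 1999.
Tolling adds 85 days: March 29, 1999 + 85 days = June 22, 1999.
June 22, 1999 is a Tuesday and not a legal holiday, so no extension applies.

June 22, 1999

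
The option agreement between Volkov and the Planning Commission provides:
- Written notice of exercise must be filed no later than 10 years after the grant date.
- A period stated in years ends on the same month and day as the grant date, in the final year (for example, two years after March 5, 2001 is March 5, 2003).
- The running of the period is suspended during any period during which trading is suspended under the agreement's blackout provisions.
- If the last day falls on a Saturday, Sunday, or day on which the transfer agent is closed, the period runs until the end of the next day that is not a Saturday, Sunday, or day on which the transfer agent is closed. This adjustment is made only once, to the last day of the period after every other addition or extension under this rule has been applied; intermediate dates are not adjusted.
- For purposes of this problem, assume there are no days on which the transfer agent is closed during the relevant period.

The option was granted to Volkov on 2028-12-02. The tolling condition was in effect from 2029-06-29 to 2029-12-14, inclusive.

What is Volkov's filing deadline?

May 20, 2039

10 years after 2028-12-02 is December 2, 2038.
From June 29, 2029 through December 14, 2029 inclusive is 169 days; tolling adds 169 days: December 2, 2038 + 169 days = May 20, 2039.
May 20, 2039 is a Friday and not a day on which the transfer agent is closed, so no extension applies.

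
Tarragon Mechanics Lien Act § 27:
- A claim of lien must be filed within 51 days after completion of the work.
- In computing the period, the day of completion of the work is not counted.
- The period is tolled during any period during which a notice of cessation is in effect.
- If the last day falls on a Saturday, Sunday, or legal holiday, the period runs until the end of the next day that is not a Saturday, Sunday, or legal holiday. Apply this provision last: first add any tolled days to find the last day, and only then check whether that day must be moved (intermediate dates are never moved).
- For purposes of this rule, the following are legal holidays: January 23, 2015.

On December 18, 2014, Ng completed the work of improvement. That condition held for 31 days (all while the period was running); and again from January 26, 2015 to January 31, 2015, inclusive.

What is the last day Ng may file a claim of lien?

March 16, 2015

51 days after December 18, 2014 is February 7, 2015.
Tolling adds 31 days: February 7, 2015 + 31 days = March 10, 2015.
From January 26, 2015 through January 31, 2015 inclusive is 6 days; tolling adds 6 days: March 10, 2015 + 6 days = March 16, 2015.
March 16, 2015 is a Monday and not a legal holiday, so no extension applies.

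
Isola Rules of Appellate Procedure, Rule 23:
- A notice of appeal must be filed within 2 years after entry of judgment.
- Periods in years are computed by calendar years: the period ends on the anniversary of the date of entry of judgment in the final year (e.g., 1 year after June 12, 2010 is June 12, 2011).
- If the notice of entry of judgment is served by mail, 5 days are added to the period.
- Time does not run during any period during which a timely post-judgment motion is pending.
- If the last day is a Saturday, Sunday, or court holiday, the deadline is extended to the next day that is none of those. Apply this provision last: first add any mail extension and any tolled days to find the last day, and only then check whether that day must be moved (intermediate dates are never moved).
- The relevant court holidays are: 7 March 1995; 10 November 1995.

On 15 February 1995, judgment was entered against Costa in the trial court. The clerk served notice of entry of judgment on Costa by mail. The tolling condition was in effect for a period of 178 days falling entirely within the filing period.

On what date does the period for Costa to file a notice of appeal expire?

2 years after 15 February 1995 is February 15, 1997.
Service was by mail, adding 5 days: February 15, 1997 + 5 days = February 20, 1997.
Tolling adds 178 days: February 20, 1997 + 178 days = August 17, 1997.
August 17, 1997 is Sunday. The next qualifying day is August 18, 1997.

August 18, 1997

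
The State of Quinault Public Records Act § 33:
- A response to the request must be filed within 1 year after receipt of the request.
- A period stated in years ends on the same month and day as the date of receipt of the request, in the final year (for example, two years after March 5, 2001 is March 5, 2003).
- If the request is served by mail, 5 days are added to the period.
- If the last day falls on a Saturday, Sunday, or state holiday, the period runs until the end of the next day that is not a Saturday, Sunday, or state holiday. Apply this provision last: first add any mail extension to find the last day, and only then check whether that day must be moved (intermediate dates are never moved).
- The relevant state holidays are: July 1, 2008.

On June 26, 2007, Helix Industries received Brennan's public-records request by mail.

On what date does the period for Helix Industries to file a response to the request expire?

July 2, 2008

1 year after June 26, 2007 is June 26, 2008.
Service was by mail, adding 5 days: June 26, 2008 + 5 days = July 1, 2008.
July 1, 2008 is a listed holiday. The next qualifying day is July 2, 2008.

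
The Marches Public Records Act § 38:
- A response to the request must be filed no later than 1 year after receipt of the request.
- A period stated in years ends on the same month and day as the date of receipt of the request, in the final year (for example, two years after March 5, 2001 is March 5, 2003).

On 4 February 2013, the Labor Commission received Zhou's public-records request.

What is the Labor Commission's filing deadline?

February 4, 2014

1 year after 4 February 2013 is February 4, 2014.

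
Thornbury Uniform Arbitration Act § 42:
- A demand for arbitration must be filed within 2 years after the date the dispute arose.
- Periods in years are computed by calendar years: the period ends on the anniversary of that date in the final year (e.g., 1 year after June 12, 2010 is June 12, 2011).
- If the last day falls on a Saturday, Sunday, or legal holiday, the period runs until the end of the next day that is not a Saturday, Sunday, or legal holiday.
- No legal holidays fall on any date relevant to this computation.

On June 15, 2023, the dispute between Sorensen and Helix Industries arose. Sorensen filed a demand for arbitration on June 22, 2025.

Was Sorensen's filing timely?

No

2 years after June 15, 2023 is June 15, 2025.
June 15, 2025 is Sunday. The next qualifying day is June 16, 2025.
The deadline is June 16, 2025; the filing on June 22, 2025 is after that date.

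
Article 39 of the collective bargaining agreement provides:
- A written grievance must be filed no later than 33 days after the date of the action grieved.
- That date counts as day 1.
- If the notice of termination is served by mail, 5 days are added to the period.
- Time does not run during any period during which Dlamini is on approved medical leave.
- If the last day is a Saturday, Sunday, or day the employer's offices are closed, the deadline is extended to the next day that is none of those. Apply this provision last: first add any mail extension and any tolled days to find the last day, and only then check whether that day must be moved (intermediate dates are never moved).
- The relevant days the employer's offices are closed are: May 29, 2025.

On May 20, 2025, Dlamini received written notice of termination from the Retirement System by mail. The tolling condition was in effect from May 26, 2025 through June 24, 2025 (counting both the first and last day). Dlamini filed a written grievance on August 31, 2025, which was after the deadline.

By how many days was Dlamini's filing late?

Counting May 20, 2025 as day 1, day 33 is June 21, 2025.
Service was by mail, adding 5 days: June 21, 2025 + 5 days = June 26, 2025.
From May 26, 2025 through June 24, 2025 inclusive is 30 days; tolling adds 30 days: June 26, 2025 + 30 days = July 26, 2025.
July 26, 2025 is Saturday; July 27, 2025 is Sunday. The next qualifying day is July 28, 2025.
The deadline is July 28, 2025; from July 28, 2025 to August 31, 2025 is 34 days.

34 days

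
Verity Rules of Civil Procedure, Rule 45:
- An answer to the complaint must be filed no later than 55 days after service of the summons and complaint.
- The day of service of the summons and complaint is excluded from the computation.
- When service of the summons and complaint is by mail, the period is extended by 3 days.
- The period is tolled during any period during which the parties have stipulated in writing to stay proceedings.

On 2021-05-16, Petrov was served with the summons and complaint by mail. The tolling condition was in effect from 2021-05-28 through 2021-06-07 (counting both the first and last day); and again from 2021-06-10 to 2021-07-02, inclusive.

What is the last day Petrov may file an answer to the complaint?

55 days after 2021-05-16 is July 10, 2021.
Service was by mail, adding 3 days: July 10, 2021 + 3 days = July 13, 2021.
From May 28, 2021 through June 7, 2021 inclusive is 11 days; tolling adds 11 days: July 13, 2021 + 11 days = July 24, 2021.
From June 10, 2021 through July 2, 2021 inclusive is 23 days; tolling adds 23 days: July 24, 2021 + 23 days = August 16, 2021.

August 16, 2021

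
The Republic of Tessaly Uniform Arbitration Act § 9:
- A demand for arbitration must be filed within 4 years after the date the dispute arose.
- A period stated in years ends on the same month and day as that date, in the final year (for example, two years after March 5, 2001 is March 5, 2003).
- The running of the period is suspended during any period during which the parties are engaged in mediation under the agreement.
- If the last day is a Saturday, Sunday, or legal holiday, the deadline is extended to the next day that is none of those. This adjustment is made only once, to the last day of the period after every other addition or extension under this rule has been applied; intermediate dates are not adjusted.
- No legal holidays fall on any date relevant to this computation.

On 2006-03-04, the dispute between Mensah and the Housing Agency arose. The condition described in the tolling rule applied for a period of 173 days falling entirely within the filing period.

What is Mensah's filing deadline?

4 years after 2006-03-04 is March 4, 2010.
Tolling adds 173 days: March 4, 2010 + 173 days = August 24, 2010.
August 24, 2010 is a Tuesday and not a legal holiday, so no extension applies.

August 24, 2010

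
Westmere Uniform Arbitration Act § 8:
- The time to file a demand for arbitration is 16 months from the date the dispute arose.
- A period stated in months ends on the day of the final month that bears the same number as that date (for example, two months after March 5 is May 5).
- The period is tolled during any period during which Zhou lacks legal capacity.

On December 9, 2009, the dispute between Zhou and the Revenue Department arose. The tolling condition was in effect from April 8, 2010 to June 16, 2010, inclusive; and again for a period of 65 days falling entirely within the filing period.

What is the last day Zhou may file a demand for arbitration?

August 22, 2011

16 months after December 9, 2009 is April 9, 2011.
From April 8, 2010 through June 16, 2010 inclusive is 70 days; tolling adds 70 days: April 9, 2011 + 70 days = June 18, 2011.
Tolling adds 65 days: June 18, 2011 + 65 days = August 22, 2011.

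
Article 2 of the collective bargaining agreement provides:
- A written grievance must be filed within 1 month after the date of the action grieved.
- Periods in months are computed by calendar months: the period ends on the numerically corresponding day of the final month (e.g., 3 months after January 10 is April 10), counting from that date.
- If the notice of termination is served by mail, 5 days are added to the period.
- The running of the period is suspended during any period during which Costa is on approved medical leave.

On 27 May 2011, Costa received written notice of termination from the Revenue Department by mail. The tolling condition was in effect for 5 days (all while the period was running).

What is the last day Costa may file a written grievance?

July 7, 2011

1 month after 27 May 2011 is June 27, 2011.
Service was by mail, adding 5 days: June 27, 2011 + 5 days = July 2, 2011.
Tolling adds 5 days: July 2, 2011 + 5 days = July 7, 2011.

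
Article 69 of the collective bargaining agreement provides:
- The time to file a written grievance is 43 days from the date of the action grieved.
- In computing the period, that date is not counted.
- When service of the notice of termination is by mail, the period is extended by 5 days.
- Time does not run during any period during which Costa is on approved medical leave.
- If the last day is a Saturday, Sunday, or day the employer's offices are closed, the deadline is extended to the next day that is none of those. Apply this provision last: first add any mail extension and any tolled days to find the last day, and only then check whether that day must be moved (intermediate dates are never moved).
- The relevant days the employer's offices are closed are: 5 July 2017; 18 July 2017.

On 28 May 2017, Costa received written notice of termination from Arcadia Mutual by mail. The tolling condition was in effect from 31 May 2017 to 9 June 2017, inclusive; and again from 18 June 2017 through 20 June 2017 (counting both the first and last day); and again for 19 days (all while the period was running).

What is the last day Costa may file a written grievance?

43 days after 28 May 2017 is July 10, 2017.
Service was by mail, adding 5 days: July 10, 2017 + 5 days = July 15, 2017.
From May 31, 2017 through June 9, 2017 inclusive is 10 days; tolling adds 10 days: July 15, 2017 + 10 days = July 25, 2017.
From June 18, 2017 through June 20, 2017 inclusive is 3 days; tolling adds 3 days: July 25, 2017 + 3 days = July 28, 2017.
Tolling adds 19 days: July 28, 2017 + 19 days = August 16, 2017.
August 16, 2017 is a Wednesday and not a day the employer's offices are closed, so no extension applies.

August 16, 2017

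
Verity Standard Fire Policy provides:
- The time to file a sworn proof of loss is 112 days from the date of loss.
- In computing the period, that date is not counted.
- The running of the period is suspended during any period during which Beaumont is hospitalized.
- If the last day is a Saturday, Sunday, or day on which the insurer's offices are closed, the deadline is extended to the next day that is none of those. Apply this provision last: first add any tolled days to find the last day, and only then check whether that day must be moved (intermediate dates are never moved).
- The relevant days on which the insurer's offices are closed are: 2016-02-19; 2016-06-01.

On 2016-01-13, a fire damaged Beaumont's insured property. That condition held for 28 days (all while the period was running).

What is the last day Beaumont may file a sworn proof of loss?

112 days after 2016-01-13 is May 4, 2016.
Tolling adds 28 days: May 4, 2016 + 28 days = June 1, 2016.
June 1, 2016 is a listed holiday. The next qualifying day is June 2, 2016.

June 2, 2016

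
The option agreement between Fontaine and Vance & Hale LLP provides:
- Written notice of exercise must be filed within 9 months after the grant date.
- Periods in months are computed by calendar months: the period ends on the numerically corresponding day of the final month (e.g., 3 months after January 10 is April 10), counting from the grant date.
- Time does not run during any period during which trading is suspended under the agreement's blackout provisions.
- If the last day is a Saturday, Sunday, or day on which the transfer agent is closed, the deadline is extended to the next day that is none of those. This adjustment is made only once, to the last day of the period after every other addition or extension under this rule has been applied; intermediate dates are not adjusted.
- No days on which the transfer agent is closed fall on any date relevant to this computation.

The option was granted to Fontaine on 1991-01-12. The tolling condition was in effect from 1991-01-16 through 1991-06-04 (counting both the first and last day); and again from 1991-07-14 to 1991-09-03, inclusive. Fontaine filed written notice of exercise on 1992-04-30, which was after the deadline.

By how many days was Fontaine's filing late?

9 days

9 months after 1991-01-12 is October 12, 1991.
From January 16, 1991 through June 4, 1991 inclusive is 140 days; tolling adds 140 days: October 12, 1991 + 140 days = February 29, 1992.
From July 14, 1991 through September 3, 1991 inclusive is 52 days; tolling adds 52 days: February 29, 1992 + 52 days = April 21, 1992.
April 21, 1992 is a Tuesday and not a day on which the transfer agent is closed, so no extension applies.
The deadline is April 21, 1992; from April 21, 1992 to April 30, 1992 is 9 days.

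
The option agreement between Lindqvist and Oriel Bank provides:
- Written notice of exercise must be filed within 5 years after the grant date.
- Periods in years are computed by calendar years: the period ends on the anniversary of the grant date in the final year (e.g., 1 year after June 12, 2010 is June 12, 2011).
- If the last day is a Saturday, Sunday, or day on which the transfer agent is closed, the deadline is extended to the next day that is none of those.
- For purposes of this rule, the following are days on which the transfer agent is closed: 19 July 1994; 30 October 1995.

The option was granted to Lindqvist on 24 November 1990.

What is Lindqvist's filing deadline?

5 years after 24 November 1990 is November 24, 1995.
November 24, 1995 is a Friday and not a day on which the transfer agent is closed, so no extension applies.

November 24, 1995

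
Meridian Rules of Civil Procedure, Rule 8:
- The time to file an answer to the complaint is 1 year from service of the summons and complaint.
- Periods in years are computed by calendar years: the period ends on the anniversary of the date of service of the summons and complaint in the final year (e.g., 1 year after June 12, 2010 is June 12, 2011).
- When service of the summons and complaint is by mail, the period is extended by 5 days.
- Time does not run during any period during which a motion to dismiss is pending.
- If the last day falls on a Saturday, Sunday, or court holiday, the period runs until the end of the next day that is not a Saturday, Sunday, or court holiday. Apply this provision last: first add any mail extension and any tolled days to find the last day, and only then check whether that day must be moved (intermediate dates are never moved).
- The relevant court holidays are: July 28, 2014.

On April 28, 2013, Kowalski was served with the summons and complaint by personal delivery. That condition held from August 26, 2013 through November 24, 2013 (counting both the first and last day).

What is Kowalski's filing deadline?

1 year after April 28, 2013 is April 28, 2014.
Service was not by mail, so no mail extension applies.
From August 26, 2013 through November 24, 2013 inclusive is 91 days; tolling adds 91 days: April 28, 2014 + 91 days = July 28, 2014.
July 28, 2014 is a listed holiday. The next qualifying day is July 29, 2014.

July 29, 2014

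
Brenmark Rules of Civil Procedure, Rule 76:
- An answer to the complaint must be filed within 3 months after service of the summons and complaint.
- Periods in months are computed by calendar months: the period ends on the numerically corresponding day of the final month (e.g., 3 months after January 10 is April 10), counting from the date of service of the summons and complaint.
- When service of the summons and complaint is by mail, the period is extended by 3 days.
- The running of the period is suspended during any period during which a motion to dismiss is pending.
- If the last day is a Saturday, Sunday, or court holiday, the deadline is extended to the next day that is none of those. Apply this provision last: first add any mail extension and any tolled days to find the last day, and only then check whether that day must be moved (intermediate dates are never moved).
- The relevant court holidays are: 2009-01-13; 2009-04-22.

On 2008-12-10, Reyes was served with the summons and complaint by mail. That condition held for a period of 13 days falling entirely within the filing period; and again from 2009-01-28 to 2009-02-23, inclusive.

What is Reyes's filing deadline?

April 23, 2009

3 months after 2008-12-10 is March 10, 2009.
Service was by mail, adding 3 days: March 10, 2009 + 3 days = March 13, 2009.
Tolling adds 13 days: March 13, 2009 + 13 days = March 26, 2009.
From January 28, 2009 through February 23, 2009 inclusive is 27 days; tolling adds 27 days: March 26, 2009 + 27 days = April 22, 2009.
April 22, 2009 is a listed holiday. The next qualifying day is April 23, 2009.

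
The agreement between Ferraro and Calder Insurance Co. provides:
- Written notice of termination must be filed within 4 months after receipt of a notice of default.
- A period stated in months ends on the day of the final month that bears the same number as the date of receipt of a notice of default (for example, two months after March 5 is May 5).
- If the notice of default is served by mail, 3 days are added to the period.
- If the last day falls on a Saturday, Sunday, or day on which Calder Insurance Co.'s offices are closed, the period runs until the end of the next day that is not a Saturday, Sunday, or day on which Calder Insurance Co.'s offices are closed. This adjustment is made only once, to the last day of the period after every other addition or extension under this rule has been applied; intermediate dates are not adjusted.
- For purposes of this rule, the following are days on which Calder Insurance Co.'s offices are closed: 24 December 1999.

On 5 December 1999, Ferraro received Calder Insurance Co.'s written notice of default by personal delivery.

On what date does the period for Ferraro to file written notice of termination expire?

4 months after 5 December 1999 is April 5, 2000.
Service was not by mail, so no mail extension applies.
April 5, 2000 is a Wednesday and not a day on which Calder Insurance Co.'s offices are closed, so no extension applies.

April 5, 2000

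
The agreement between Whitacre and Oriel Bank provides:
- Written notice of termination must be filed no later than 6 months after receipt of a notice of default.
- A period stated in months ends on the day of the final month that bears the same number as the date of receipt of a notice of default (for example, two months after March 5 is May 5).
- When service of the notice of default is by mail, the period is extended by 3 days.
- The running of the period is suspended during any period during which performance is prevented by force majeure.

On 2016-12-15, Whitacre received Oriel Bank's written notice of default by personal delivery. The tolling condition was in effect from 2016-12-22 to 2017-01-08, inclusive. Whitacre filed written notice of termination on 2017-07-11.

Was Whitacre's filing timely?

6 months after 2016-12-15 is June 15, 2017.
Service was not by mail, so no mail extension applies.
From December 22, 2016 through January 8, 2017 inclusive is 18 days; tolling adds 18 days: June 15, 2017 + 18 days = July 3, 2017.
The deadline is July 3, 2017; the filing on July 11, 2017 is after that date.

No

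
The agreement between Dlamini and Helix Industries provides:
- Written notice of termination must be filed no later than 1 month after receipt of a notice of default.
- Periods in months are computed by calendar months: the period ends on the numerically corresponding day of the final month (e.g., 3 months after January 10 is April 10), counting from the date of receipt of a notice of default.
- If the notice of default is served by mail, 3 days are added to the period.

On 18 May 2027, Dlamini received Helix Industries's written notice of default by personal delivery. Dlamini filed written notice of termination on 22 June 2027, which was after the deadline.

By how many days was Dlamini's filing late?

1 month after 18 May 2027 is June 18, 2027.
Service was not by mail, so no mail extension applies.
The deadline is June 18, 2027; from June 18, 2027 to June 22, 2027 is 4 days.

4 days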